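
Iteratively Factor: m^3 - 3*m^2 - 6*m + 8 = (m - 4)*(m^2 + m - 2) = (m - 4)*(m + 2)*(m - 1)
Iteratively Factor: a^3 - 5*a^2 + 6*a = (a)*(a^2 - 5*a + 6) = a*(a - 2)*(a - 3)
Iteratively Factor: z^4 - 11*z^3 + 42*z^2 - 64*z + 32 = (z - 4)*(z^3 - 7*z^2 + 14*z - 8) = (z - 4)*(z - 2)*(z^2 - 5*z + 4) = (z - 4)*(z - 2)*(z - 1)*(z - 4)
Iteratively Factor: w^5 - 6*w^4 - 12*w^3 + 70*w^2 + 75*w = (w - 5)*(w^4 - w^3 - 17*w^2 - 15*w) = (w - 5)^2*(w^3 + 4*w^2 + 3*w) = (w - 5)^2*(w + 1)*(w^2 + 3*w) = (w - 5)^2*(w + 1)*(w + 3)*(w)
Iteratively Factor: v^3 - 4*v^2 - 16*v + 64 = (v - 4)*(v^2 - 16) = (v - 4)*(v + 4)*(v - 4)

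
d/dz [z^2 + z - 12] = 2*z + 1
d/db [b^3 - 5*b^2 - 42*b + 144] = 3*b^2 - 10*b - 42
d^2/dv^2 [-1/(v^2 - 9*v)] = 2*(v*(v - 9) - (2*v - 9)^2)/(v^3*(v - 9)^3)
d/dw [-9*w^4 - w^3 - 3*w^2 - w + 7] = -36*w^3 - 3*w^2 - 6*w - 1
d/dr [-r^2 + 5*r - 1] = 5 - 2*r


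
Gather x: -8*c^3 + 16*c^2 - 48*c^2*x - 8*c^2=-8*c^3 - 48*c^2*x + 8*c^2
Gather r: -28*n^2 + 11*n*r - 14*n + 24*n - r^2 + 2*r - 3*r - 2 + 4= -28*n^2 + 10*n - r^2 + r*(11*n - 1) + 2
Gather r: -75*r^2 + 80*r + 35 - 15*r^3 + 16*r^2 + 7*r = -15*r^3 - 59*r^2 + 87*r + 35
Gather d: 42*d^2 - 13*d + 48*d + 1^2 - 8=42*d^2 + 35*d - 7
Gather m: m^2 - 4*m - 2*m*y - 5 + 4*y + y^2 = m^2 + m*(-2*y - 4) + y^2 + 4*y - 5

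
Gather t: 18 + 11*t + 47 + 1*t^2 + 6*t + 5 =t^2 + 17*t + 70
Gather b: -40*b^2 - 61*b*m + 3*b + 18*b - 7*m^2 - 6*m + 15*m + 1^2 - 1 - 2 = -40*b^2 + b*(21 - 61*m) - 7*m^2 + 9*m - 2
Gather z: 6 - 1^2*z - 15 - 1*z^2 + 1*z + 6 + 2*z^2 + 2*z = z^2 + 2*z - 3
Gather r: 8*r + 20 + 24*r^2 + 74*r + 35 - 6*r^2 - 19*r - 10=18*r^2 + 63*r + 45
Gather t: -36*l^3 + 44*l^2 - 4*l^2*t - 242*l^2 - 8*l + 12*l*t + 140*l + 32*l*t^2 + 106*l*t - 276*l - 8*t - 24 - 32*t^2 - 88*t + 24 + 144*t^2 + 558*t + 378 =-36*l^3 - 198*l^2 - 144*l + t^2*(32*l + 112) + t*(-4*l^2 + 118*l + 462) + 378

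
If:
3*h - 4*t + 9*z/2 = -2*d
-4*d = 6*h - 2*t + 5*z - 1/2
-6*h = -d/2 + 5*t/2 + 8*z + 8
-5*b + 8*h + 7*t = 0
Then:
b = -22*z/15 - 977/540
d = 4*z/3 + 71/36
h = -3*z/2 - 65/54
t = 2*z/3 + 1/12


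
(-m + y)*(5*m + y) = -5*m^2 + 4*m*y + y^2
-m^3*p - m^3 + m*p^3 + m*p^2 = (-m + p)*(m + p)*(m*p + m)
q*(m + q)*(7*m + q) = 7*m^2*q + 8*m*q^2 + q^3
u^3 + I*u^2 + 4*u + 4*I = (u - 2*I)*(u + I)*(u + 2*I)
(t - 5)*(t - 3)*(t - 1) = t^3 - 9*t^2 + 23*t - 15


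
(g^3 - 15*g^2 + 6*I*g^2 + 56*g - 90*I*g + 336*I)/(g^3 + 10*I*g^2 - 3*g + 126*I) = (g^2 - 15*g + 56)/(g^2 + 4*I*g + 21)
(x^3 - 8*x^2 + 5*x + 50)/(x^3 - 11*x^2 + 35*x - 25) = (x + 2)/(x - 1)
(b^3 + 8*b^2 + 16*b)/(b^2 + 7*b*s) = (b^2 + 8*b + 16)/(b + 7*s)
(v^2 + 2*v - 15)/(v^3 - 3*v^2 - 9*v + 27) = (v + 5)/(v^2 - 9)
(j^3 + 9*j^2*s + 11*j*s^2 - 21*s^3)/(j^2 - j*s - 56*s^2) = (-j^2 - 2*j*s + 3*s^2)/(-j + 8*s)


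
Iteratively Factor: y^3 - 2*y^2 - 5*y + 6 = (y - 1)*(y^2 - y - 6) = (y - 3)*(y - 1)*(y + 2)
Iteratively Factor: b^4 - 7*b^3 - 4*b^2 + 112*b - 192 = (b - 4)*(b^3 - 3*b^2 - 16*b + 48) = (b - 4)*(b + 4)*(b^2 - 7*b + 12) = (b - 4)*(b - 3)*(b + 4)*(b - 4)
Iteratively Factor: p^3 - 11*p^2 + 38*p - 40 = (p - 4)*(p^2 - 7*p + 10) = (p - 5)*(p - 4)*(p - 2)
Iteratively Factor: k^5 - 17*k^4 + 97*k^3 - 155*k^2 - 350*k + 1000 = (k - 5)*(k^4 - 12*k^3 + 37*k^2 + 30*k - 200) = (k - 5)*(k - 4)*(k^3 - 8*k^2 + 5*k + 50) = (k - 5)*(k - 4)*(k + 2)*(k^2 - 10*k + 25) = (k - 5)^2*(k - 4)*(k + 2)*(k - 5)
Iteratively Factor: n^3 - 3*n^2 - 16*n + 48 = (n - 3)*(n^2 - 16) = (n - 3)*(n + 4)*(n - 4)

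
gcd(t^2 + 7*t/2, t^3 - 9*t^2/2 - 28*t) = t^2 + 7*t/2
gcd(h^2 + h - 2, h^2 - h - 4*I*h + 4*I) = h - 1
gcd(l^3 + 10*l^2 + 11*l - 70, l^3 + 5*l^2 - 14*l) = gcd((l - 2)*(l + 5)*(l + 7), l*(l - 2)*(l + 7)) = l^2 + 5*l - 14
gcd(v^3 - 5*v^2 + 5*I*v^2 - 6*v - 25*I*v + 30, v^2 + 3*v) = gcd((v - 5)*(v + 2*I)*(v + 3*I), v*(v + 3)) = 1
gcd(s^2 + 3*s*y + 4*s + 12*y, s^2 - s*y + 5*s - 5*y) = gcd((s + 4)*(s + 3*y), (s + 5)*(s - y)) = 1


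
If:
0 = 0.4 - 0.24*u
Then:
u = 1.67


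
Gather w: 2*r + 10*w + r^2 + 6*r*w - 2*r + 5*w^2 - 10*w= r^2 + 6*r*w + 5*w^2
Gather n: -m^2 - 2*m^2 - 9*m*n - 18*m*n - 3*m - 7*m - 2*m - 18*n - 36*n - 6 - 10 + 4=-3*m^2 - 12*m + n*(-27*m - 54) - 12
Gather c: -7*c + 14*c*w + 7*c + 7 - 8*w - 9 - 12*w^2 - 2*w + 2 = 14*c*w - 12*w^2 - 10*w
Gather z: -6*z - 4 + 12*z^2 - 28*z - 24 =12*z^2 - 34*z - 28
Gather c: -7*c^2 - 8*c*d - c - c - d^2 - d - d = -7*c^2 + c*(-8*d - 2) - d^2 - 2*d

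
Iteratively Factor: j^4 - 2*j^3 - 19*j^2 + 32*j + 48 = (j + 1)*(j^3 - 3*j^2 - 16*j + 48) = (j - 4)*(j + 1)*(j^2 + j - 12) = (j - 4)*(j - 3)*(j + 1)*(j + 4)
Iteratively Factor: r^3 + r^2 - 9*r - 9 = (r + 1)*(r^2 - 9) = (r + 1)*(r + 3)*(r - 3)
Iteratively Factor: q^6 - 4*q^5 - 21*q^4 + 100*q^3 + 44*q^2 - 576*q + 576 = (q - 2)*(q^5 - 2*q^4 - 25*q^3 + 50*q^2 + 144*q - 288) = (q - 2)^2*(q^4 - 25*q^2 + 144) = (q - 2)^2*(q + 4)*(q^3 - 4*q^2 - 9*q + 36) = (q - 4)*(q - 2)^2*(q + 4)*(q^2 - 9) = (q - 4)*(q - 2)^2*(q + 3)*(q + 4)*(q - 3)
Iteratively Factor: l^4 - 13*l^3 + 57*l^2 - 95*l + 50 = (l - 1)*(l^3 - 12*l^2 + 45*l - 50) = (l - 5)*(l - 1)*(l^2 - 7*l + 10) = (l - 5)^2*(l - 1)*(l - 2)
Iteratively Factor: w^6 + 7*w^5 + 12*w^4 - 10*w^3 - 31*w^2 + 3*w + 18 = (w - 1)*(w^5 + 8*w^4 + 20*w^3 + 10*w^2 - 21*w - 18) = (w - 1)*(w + 2)*(w^4 + 6*w^3 + 8*w^2 - 6*w - 9) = (w - 1)^2*(w + 2)*(w^3 + 7*w^2 + 15*w + 9) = (w - 1)^2*(w + 2)*(w + 3)*(w^2 + 4*w + 3) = (w - 1)^2*(w + 2)*(w + 3)^2*(w + 1)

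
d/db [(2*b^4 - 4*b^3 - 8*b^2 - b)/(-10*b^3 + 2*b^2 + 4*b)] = (-10*b^4 + 4*b^3 - 32*b^2 - 26*b - 15)/(2*(25*b^4 - 10*b^3 - 19*b^2 + 4*b + 4))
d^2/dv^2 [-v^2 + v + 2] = -2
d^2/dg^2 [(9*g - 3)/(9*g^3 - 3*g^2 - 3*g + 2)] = 18*(243*g^5 - 243*g^4 + 108*g^3 - 90*g^2 + 27*g + 1)/(729*g^9 - 729*g^8 - 486*g^7 + 945*g^6 - 162*g^5 - 351*g^4 + 189*g^3 + 18*g^2 - 36*g + 8)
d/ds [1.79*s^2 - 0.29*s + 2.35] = 3.58*s - 0.29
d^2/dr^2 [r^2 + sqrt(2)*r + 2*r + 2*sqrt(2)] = 2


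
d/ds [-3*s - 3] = -3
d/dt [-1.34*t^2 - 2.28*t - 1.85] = -2.68*t - 2.28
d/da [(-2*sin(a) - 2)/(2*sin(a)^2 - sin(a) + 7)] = 2*(4*sin(a) - cos(2*a) - 7)*cos(a)/(-sin(a) - cos(2*a) + 8)^2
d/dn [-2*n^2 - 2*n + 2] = -4*n - 2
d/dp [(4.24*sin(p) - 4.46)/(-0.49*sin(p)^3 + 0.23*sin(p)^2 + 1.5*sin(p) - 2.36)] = (4.1552*sin(p)^3 - 7.5314*sin(p)^2 + 2.0516*sin(p) - 3.3164)*cos(p)/(0.2401*sin(p)^6 - 0.2254*sin(p)^5 - 1.4171*sin(p)^4 + 3.0028*sin(p)^3 + 1.1644*sin(p)^2 - 7.08*sin(p) + 5.5696)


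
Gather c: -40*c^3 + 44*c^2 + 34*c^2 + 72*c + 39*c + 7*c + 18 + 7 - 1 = -40*c^3 + 78*c^2 + 118*c + 24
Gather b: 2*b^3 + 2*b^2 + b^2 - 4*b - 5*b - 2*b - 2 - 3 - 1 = 2*b^3 + 3*b^2 - 11*b - 6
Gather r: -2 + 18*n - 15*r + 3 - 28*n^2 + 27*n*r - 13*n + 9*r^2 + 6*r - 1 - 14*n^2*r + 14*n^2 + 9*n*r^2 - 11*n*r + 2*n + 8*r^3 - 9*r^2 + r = -14*n^2 + 9*n*r^2 + 7*n + 8*r^3 + r*(-14*n^2 + 16*n - 8)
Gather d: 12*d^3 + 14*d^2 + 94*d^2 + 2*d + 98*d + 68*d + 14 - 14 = 12*d^3 + 108*d^2 + 168*d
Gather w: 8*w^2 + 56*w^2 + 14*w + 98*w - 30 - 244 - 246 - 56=64*w^2 + 112*w - 576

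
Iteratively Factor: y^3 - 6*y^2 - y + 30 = (y + 2)*(y^2 - 8*y + 15) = (y - 3)*(y + 2)*(y - 5)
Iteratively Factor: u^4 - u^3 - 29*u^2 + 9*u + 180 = (u - 5)*(u^3 + 4*u^2 - 9*u - 36) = (u - 5)*(u - 3)*(u^2 + 7*u + 12) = (u - 5)*(u - 3)*(u + 4)*(u + 3)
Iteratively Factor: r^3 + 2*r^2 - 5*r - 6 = (r - 2)*(r^2 + 4*r + 3) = (r - 2)*(r + 3)*(r + 1)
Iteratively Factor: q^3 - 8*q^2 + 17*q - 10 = (q - 2)*(q^2 - 6*q + 5) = (q - 2)*(q - 1)*(q - 5)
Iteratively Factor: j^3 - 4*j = (j)*(j^2 - 4) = j*(j - 2)*(j + 2)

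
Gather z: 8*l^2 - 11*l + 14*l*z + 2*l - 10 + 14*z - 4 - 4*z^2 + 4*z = 8*l^2 - 9*l - 4*z^2 + z*(14*l + 18) - 14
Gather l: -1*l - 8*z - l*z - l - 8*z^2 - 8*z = l*(-z - 2) - 8*z^2 - 16*z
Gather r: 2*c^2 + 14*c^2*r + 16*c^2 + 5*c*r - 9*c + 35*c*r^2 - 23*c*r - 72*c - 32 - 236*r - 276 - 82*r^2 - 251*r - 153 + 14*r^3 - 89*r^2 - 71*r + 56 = 18*c^2 - 81*c + 14*r^3 + r^2*(35*c - 171) + r*(14*c^2 - 18*c - 558) - 405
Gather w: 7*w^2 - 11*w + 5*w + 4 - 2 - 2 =7*w^2 - 6*w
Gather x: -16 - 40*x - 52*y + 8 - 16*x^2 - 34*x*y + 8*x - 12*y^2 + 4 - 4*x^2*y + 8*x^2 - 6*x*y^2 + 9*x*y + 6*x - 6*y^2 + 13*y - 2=x^2*(-4*y - 8) + x*(-6*y^2 - 25*y - 26) - 18*y^2 - 39*y - 6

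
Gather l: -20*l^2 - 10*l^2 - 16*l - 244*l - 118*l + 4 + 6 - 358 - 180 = -30*l^2 - 378*l - 528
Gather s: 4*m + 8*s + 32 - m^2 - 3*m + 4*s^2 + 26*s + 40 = -m^2 + m + 4*s^2 + 34*s + 72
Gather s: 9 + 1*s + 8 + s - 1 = 2*s + 16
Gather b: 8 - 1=7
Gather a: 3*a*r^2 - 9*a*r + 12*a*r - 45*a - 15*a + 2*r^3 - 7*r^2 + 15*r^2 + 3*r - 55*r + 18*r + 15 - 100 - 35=a*(3*r^2 + 3*r - 60) + 2*r^3 + 8*r^2 - 34*r - 120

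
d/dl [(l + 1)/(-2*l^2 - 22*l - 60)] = (-l^2 - 11*l + (l + 1)*(2*l + 11) - 30)/(2*(l^2 + 11*l + 30)^2)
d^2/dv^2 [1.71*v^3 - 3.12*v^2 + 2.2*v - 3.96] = 10.26*v - 6.24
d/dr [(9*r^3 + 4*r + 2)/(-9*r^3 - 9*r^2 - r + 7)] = 3*(-27*r^4 + 18*r^3 + 93*r^2 + 12*r + 10)/(81*r^6 + 162*r^5 + 99*r^4 - 108*r^3 - 125*r^2 - 14*r + 49)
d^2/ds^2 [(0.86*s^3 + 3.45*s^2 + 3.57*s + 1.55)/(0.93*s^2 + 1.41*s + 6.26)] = (8.88178419700125e-16*s^5 - 7.105427357601e-15*s^4 - 9.46654799999997*s^3 - 66.9224340000001*s^2 + 89.70015*s + 195.488046)/(0.804357*s^6 + 3.658527*s^5 + 21.789621*s^4 + 52.055649*s^3 + 146.669922*s^2 + 165.763548*s + 245.314376)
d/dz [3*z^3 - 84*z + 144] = 9*z^2 - 84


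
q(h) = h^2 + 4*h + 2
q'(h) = 2*h + 4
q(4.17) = 36.07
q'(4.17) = 12.34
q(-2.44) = -1.81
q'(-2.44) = -0.88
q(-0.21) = 1.20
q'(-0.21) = 3.58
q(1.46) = 9.97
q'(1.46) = 6.92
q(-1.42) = -1.66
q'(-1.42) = 1.16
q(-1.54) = -1.79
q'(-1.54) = 0.92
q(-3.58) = 0.50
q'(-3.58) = -3.16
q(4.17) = 36.07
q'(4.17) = 12.34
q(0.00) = 2.00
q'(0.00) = 4.00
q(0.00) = 2.00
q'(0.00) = 4.00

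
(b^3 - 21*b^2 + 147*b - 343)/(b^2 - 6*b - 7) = (b^2 - 14*b + 49)/(b + 1)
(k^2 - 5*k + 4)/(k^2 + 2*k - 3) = (k - 4)/(k + 3)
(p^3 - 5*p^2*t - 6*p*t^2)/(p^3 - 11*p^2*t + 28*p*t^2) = (p^2 - 5*p*t - 6*t^2)/(p^2 - 11*p*t + 28*t^2)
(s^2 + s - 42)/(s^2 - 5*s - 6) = (s + 7)/(s + 1)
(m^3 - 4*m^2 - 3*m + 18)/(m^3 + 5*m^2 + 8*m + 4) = (m^2 - 6*m + 9)/(m^2 + 3*m + 2)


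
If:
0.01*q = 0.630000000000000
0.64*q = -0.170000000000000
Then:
No Solution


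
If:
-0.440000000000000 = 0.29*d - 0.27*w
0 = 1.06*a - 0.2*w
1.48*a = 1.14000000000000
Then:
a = 0.77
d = 2.28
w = 4.08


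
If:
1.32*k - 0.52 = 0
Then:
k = 0.39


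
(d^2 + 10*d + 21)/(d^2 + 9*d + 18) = (d + 7)/(d + 6)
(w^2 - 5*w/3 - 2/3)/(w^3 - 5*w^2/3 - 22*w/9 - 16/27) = 9*(w - 2)/(9*w^2 - 18*w - 16)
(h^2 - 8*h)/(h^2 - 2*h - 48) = h/(h + 6)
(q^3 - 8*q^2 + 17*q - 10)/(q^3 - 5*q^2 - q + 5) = (q - 2)/(q + 1)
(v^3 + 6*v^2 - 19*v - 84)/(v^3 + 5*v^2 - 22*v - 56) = (v + 3)/(v + 2)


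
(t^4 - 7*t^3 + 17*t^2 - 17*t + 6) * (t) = t^5 - 7*t^4 + 17*t^3 - 17*t^2 + 6*t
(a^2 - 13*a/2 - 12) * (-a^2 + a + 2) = -a^4 + 15*a^3/2 + 15*a^2/2 - 25*a - 24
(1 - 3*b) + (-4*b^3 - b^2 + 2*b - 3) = -4*b^3 - b^2 - b - 2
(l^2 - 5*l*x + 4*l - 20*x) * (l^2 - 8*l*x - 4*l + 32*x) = l^4 - 13*l^3*x + 40*l^2*x^2 - 16*l^2 + 208*l*x - 640*x^2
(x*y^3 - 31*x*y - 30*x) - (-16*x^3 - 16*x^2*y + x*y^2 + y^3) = 16*x^3 + 16*x^2*y + x*y^3 - x*y^2 - 31*x*y - 30*x - y^3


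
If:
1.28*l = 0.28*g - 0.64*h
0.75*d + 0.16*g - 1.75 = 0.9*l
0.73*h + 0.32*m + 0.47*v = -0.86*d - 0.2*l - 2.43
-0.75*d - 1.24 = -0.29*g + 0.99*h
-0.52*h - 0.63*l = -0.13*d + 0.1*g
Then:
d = 4.46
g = 5.14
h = -3.13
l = 2.69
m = -1.46875*v - 14.1310174694428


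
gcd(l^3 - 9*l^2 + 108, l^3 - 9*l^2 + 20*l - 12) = l - 6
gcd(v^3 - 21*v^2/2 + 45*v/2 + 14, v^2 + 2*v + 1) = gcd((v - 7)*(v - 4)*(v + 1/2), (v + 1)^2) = 1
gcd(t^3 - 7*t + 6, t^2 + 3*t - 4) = t - 1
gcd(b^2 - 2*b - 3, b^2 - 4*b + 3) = b - 3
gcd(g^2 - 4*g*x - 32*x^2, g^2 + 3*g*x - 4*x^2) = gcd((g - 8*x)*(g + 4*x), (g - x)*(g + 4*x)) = g + 4*x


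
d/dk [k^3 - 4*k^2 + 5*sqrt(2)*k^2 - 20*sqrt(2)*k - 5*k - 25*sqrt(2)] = 3*k^2 - 8*k + 10*sqrt(2)*k - 20*sqrt(2) - 5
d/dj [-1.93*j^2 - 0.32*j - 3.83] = -3.86*j - 0.32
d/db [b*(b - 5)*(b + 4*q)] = 3*b^2 + 8*b*q - 10*b - 20*q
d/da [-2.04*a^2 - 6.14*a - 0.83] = -4.08*a - 6.14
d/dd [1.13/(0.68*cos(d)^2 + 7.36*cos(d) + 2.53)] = (1.5368*cos(d) + 8.3168)*sin(d)/(0.68*cos(d)^2 + 7.36*cos(d) + 2.53)^2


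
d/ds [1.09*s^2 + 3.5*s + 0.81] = 2.18*s + 3.5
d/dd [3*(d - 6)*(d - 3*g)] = 6*d - 9*g - 18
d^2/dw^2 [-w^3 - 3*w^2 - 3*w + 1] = -6*w - 6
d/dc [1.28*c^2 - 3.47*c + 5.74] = 2.56*c - 3.47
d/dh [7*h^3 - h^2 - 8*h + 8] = 21*h^2 - 2*h - 8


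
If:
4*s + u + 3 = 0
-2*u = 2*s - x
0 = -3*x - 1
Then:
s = -17/18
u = 7/9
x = -1/3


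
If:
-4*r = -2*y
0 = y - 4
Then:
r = 2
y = 4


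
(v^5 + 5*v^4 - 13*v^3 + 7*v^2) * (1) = v^5 + 5*v^4 - 13*v^3 + 7*v^2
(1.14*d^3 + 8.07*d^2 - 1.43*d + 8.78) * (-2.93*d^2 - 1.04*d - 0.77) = -3.3402*d^5 - 24.8307*d^4 - 5.0807*d^3 - 30.4521*d^2 - 8.0301*d - 6.7606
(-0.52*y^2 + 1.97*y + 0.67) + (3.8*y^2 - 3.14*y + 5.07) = 3.28*y^2 - 1.17*y + 5.74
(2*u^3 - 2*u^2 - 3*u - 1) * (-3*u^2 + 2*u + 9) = -6*u^5 + 10*u^4 + 23*u^3 - 21*u^2 - 29*u - 9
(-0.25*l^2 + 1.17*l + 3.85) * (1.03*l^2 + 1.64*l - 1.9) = -0.2575*l^4 + 0.7951*l^3 + 6.3593*l^2 + 4.091*l - 7.315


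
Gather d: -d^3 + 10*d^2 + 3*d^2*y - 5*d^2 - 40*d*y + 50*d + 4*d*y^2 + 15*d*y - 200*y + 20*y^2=-d^3 + d^2*(3*y + 5) + d*(4*y^2 - 25*y + 50) + 20*y^2 - 200*y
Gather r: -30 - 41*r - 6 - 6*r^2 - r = -6*r^2 - 42*r - 36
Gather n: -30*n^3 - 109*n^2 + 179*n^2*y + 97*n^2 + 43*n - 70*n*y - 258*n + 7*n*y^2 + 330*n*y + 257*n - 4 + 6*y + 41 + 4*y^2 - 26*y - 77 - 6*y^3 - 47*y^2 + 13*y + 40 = -30*n^3 + n^2*(179*y - 12) + n*(7*y^2 + 260*y + 42) - 6*y^3 - 43*y^2 - 7*y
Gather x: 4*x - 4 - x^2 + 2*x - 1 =-x^2 + 6*x - 5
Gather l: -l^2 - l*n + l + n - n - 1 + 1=-l^2 + l*(1 - n)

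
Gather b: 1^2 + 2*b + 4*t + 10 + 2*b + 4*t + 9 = 4*b + 8*t + 20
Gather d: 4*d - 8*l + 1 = 4*d - 8*l + 1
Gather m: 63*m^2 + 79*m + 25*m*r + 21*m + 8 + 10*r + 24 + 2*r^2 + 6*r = 63*m^2 + m*(25*r + 100) + 2*r^2 + 16*r + 32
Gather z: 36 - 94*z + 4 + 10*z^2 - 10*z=10*z^2 - 104*z + 40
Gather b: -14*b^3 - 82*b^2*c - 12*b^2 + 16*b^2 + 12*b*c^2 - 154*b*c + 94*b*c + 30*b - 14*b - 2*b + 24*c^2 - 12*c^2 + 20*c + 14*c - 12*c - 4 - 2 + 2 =-14*b^3 + b^2*(4 - 82*c) + b*(12*c^2 - 60*c + 14) + 12*c^2 + 22*c - 4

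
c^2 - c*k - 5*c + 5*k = (c - 5)*(c - k)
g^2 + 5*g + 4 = (g + 1)*(g + 4)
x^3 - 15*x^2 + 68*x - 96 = (x - 8)*(x - 4)*(x - 3)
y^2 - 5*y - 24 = (y - 8)*(y + 3)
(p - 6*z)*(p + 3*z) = p^2 - 3*p*z - 18*z^2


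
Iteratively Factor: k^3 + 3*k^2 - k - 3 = (k + 1)*(k^2 + 2*k - 3) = (k - 1)*(k + 1)*(k + 3)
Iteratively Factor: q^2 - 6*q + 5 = (q - 5)*(q - 1)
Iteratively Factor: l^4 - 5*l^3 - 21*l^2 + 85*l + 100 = (l + 1)*(l^3 - 6*l^2 - 15*l + 100) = (l - 5)*(l + 1)*(l^2 - l - 20) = (l - 5)*(l + 1)*(l + 4)*(l - 5)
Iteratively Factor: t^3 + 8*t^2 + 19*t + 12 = (t + 1)*(t^2 + 7*t + 12) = (t + 1)*(t + 4)*(t + 3)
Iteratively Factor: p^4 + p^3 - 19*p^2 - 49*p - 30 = (p + 2)*(p^3 - p^2 - 17*p - 15) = (p + 1)*(p + 2)*(p^2 - 2*p - 15) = (p + 1)*(p + 2)*(p + 3)*(p - 5)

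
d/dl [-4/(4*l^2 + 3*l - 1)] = 4*(8*l + 3)/(4*l^2 + 3*l - 1)^2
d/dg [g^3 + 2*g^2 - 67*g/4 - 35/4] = 3*g^2 + 4*g - 67/4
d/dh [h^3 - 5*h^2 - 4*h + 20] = 3*h^2 - 10*h - 4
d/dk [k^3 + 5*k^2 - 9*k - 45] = 3*k^2 + 10*k - 9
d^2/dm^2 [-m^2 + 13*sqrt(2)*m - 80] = -2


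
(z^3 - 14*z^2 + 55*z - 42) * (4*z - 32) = 4*z^4 - 88*z^3 + 668*z^2 - 1928*z + 1344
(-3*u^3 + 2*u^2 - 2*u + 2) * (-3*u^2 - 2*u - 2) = 9*u^5 + 8*u^3 - 6*u^2 - 4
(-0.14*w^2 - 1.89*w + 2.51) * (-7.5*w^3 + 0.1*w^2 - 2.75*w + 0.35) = 1.05*w^5 + 14.161*w^4 - 18.629*w^3 + 5.3995*w^2 - 7.564*w + 0.8785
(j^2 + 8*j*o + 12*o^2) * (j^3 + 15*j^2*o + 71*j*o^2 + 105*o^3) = j^5 + 23*j^4*o + 203*j^3*o^2 + 853*j^2*o^3 + 1692*j*o^4 + 1260*o^5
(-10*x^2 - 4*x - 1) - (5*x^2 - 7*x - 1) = -15*x^2 + 3*x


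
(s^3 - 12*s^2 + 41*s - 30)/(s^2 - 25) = (s^2 - 7*s + 6)/(s + 5)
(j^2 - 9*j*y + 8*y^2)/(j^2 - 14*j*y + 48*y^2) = (-j + y)/(-j + 6*y)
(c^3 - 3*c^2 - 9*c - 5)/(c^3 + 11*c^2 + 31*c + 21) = (c^2 - 4*c - 5)/(c^2 + 10*c + 21)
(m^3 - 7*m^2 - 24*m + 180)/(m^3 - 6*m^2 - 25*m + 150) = (m - 6)/(m - 5)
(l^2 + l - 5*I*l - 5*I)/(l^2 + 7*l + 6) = (l - 5*I)/(l + 6)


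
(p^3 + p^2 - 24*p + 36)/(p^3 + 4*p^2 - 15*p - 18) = (p - 2)/(p + 1)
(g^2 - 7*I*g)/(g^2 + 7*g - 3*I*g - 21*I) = g*(g - 7*I)/(g^2 + g*(7 - 3*I) - 21*I)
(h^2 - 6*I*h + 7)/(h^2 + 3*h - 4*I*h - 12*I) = (h^2 - 6*I*h + 7)/(h^2 + h*(3 - 4*I) - 12*I)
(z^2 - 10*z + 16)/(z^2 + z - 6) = (z - 8)/(z + 3)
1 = 1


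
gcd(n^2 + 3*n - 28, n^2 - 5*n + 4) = n - 4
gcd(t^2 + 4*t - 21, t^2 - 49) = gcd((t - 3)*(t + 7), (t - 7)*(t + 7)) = t + 7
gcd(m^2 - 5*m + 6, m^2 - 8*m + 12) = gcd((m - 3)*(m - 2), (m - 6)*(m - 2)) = m - 2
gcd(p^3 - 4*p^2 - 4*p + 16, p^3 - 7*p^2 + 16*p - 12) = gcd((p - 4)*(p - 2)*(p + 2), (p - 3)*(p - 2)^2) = p - 2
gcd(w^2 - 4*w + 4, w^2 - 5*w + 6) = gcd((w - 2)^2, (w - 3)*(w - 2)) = w - 2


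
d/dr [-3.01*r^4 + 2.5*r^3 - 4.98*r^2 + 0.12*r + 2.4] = -12.04*r^3 + 7.5*r^2 - 9.96*r + 0.12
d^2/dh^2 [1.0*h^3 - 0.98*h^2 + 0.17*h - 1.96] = 6.0*h - 1.96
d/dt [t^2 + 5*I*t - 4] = 2*t + 5*I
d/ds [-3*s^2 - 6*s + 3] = -6*s - 6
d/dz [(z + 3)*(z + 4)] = 2*z + 7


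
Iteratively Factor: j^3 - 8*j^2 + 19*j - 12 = (j - 1)*(j^2 - 7*j + 12) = (j - 4)*(j - 1)*(j - 3)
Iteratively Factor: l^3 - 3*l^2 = (l)*(l^2 - 3*l) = l*(l - 3)*(l)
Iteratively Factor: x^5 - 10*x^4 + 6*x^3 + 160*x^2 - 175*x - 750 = (x + 3)*(x^4 - 13*x^3 + 45*x^2 + 25*x - 250) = (x - 5)*(x + 3)*(x^3 - 8*x^2 + 5*x + 50) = (x - 5)*(x + 2)*(x + 3)*(x^2 - 10*x + 25) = (x - 5)^2*(x + 2)*(x + 3)*(x - 5)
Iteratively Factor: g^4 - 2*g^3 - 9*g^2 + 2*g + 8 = (g + 2)*(g^3 - 4*g^2 - g + 4) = (g - 1)*(g + 2)*(g^2 - 3*g - 4) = (g - 4)*(g - 1)*(g + 2)*(g + 1)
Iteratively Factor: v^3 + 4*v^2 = (v)*(v^2 + 4*v) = v*(v + 4)*(v)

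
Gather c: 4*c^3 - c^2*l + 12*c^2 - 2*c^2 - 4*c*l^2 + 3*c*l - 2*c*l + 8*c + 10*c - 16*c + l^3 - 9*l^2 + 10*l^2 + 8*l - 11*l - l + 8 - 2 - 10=4*c^3 + c^2*(10 - l) + c*(-4*l^2 + l + 2) + l^3 + l^2 - 4*l - 4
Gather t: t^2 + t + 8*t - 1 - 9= t^2 + 9*t - 10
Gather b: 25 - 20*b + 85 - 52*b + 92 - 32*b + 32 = 234 - 104*b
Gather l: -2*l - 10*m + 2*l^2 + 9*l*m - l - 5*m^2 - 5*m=2*l^2 + l*(9*m - 3) - 5*m^2 - 15*m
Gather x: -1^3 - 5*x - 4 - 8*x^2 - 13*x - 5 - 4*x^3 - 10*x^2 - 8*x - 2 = -4*x^3 - 18*x^2 - 26*x - 12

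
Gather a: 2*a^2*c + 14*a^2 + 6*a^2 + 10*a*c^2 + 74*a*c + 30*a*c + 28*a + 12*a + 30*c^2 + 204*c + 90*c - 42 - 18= a^2*(2*c + 20) + a*(10*c^2 + 104*c + 40) + 30*c^2 + 294*c - 60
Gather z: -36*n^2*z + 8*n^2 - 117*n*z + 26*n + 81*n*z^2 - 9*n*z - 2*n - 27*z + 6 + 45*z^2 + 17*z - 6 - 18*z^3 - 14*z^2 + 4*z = 8*n^2 + 24*n - 18*z^3 + z^2*(81*n + 31) + z*(-36*n^2 - 126*n - 6)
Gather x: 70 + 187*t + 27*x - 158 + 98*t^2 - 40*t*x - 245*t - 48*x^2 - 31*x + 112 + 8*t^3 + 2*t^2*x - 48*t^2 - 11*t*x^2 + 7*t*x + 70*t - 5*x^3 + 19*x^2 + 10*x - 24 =8*t^3 + 50*t^2 + 12*t - 5*x^3 + x^2*(-11*t - 29) + x*(2*t^2 - 33*t + 6)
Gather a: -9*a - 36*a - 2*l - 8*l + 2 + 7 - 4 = -45*a - 10*l + 5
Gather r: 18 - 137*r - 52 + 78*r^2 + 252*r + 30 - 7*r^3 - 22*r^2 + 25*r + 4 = -7*r^3 + 56*r^2 + 140*r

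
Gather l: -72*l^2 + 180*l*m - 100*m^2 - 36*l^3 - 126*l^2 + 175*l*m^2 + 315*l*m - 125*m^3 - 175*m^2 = -36*l^3 - 198*l^2 + l*(175*m^2 + 495*m) - 125*m^3 - 275*m^2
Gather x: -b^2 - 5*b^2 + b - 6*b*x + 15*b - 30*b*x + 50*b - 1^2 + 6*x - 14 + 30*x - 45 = -6*b^2 + 66*b + x*(36 - 36*b) - 60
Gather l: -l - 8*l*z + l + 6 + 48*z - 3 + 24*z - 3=-8*l*z + 72*z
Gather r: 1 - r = 1 - r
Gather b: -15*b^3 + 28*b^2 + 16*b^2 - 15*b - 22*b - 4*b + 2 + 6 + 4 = -15*b^3 + 44*b^2 - 41*b + 12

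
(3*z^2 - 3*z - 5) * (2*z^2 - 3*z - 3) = 6*z^4 - 15*z^3 - 10*z^2 + 24*z + 15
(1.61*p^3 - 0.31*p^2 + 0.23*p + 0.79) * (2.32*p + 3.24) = 3.7352*p^4 + 4.4972*p^3 - 0.4708*p^2 + 2.578*p + 2.5596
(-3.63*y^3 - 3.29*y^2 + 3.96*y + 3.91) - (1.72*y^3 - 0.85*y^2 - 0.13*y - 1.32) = -5.35*y^3 - 2.44*y^2 + 4.09*y + 5.23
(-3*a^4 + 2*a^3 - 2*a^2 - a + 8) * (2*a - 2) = -6*a^5 + 10*a^4 - 8*a^3 + 2*a^2 + 18*a - 16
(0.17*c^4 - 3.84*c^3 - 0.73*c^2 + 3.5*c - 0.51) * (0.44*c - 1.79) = 0.0748*c^5 - 1.9939*c^4 + 6.5524*c^3 + 2.8467*c^2 - 6.4894*c + 0.9129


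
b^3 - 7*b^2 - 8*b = b*(b - 8)*(b + 1)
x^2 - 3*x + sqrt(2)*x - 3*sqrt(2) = (x - 3)*(x + sqrt(2))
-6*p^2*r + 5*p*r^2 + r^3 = r*(-p + r)*(6*p + r)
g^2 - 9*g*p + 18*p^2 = (g - 6*p)*(g - 3*p)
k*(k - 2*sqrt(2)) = k^2 - 2*sqrt(2)*k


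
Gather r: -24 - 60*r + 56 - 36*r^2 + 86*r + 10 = -36*r^2 + 26*r + 42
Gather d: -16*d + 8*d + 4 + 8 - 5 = 7 - 8*d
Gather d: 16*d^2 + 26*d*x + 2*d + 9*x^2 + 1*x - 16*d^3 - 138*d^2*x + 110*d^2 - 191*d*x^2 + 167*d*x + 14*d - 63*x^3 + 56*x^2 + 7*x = -16*d^3 + d^2*(126 - 138*x) + d*(-191*x^2 + 193*x + 16) - 63*x^3 + 65*x^2 + 8*x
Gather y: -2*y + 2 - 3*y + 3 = 5 - 5*y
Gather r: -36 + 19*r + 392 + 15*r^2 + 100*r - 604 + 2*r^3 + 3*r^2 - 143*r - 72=2*r^3 + 18*r^2 - 24*r - 320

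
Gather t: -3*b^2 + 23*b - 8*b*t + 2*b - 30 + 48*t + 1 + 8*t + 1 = -3*b^2 + 25*b + t*(56 - 8*b) - 28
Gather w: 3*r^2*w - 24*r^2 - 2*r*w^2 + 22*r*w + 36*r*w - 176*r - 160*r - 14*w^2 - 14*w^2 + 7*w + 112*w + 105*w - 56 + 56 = -24*r^2 - 336*r + w^2*(-2*r - 28) + w*(3*r^2 + 58*r + 224)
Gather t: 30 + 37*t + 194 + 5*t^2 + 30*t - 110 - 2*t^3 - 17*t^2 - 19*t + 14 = -2*t^3 - 12*t^2 + 48*t + 128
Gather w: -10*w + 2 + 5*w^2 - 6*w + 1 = 5*w^2 - 16*w + 3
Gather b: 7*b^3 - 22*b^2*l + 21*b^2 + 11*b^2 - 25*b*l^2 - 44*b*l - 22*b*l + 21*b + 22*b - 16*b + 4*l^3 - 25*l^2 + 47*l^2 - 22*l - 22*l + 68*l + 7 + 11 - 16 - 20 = 7*b^3 + b^2*(32 - 22*l) + b*(-25*l^2 - 66*l + 27) + 4*l^3 + 22*l^2 + 24*l - 18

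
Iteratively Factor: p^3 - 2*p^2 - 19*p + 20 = (p - 1)*(p^2 - p - 20) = (p - 5)*(p - 1)*(p + 4)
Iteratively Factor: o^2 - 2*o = (o - 2)*(o)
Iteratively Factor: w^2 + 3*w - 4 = (w + 4)*(w - 1)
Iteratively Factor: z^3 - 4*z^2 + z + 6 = (z - 2)*(z^2 - 2*z - 3) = (z - 2)*(z + 1)*(z - 3)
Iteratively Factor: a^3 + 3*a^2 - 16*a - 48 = (a - 4)*(a^2 + 7*a + 12) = (a - 4)*(a + 4)*(a + 3)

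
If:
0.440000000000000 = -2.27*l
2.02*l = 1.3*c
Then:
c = -0.30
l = -0.19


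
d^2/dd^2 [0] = 0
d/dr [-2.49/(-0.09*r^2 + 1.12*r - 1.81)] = (2.7888 - 0.4482*r)/(0.09*r^2 - 1.12*r + 1.81)^2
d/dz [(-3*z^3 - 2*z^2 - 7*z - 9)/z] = -6*z - 2 + 9/z^2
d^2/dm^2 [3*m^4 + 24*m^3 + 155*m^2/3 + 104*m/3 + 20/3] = 36*m^2 + 144*m + 310/3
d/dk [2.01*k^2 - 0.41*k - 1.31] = 4.02*k - 0.41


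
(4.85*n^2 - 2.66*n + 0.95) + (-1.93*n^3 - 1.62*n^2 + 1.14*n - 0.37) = -1.93*n^3 + 3.23*n^2 - 1.52*n + 0.58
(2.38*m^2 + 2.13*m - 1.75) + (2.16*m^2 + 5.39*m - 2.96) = 4.54*m^2 + 7.52*m - 4.71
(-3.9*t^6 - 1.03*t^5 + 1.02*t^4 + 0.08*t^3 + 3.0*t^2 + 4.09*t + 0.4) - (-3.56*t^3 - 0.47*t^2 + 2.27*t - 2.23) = -3.9*t^6 - 1.03*t^5 + 1.02*t^4 + 3.64*t^3 + 3.47*t^2 + 1.82*t + 2.63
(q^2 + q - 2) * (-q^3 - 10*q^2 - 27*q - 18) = -q^5 - 11*q^4 - 35*q^3 - 25*q^2 + 36*q + 36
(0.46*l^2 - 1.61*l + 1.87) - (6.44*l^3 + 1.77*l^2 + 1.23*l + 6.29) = -6.44*l^3 - 1.31*l^2 - 2.84*l - 4.42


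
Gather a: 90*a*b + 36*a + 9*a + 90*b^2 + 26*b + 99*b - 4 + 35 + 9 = a*(90*b + 45) + 90*b^2 + 125*b + 40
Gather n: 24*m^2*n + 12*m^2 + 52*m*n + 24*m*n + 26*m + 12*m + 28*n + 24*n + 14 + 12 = 12*m^2 + 38*m + n*(24*m^2 + 76*m + 52) + 26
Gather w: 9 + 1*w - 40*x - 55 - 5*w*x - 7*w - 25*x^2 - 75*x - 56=w*(-5*x - 6) - 25*x^2 - 115*x - 102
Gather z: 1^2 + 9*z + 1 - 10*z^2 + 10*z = -10*z^2 + 19*z + 2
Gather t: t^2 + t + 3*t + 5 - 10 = t^2 + 4*t - 5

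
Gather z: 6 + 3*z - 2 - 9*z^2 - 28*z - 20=-9*z^2 - 25*z - 16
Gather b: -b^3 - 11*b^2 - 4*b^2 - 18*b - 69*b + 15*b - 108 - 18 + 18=-b^3 - 15*b^2 - 72*b - 108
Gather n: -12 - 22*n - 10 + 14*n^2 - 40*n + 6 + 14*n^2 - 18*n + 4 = 28*n^2 - 80*n - 12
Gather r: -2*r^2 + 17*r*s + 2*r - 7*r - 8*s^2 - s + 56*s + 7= -2*r^2 + r*(17*s - 5) - 8*s^2 + 55*s + 7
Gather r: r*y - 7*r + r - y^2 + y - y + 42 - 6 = r*(y - 6) - y^2 + 36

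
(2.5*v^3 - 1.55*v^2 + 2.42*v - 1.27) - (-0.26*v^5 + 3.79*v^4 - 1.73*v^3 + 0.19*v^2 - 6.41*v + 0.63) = 0.26*v^5 - 3.79*v^4 + 4.23*v^3 - 1.74*v^2 + 8.83*v - 1.9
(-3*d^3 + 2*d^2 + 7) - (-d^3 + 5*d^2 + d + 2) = -2*d^3 - 3*d^2 - d + 5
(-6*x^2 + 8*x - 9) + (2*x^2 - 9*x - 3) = -4*x^2 - x - 12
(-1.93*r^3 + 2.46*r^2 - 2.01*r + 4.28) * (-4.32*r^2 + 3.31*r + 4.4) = 8.3376*r^5 - 17.0155*r^4 + 8.3338*r^3 - 14.3187*r^2 + 5.3228*r + 18.832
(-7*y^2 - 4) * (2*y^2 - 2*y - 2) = -14*y^4 + 14*y^3 + 6*y^2 + 8*y + 8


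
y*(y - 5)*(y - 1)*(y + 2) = y^4 - 4*y^3 - 7*y^2 + 10*y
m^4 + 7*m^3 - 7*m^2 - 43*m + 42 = (m - 2)*(m - 1)*(m + 3)*(m + 7)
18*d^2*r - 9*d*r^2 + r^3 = r*(-6*d + r)*(-3*d + r)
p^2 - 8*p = p*(p - 8)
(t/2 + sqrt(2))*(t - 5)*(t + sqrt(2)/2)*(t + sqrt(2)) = t^4/2 - 5*t^3/2 + 7*sqrt(2)*t^3/4 - 35*sqrt(2)*t^2/4 + 7*t^2/2 - 35*t/2 + sqrt(2)*t - 5*sqrt(2)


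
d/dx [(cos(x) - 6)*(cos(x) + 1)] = (5 - 2*cos(x))*sin(x)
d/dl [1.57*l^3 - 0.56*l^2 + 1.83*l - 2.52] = 4.71*l^2 - 1.12*l + 1.83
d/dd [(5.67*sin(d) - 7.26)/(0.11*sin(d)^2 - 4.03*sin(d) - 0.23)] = (-0.6237*sin(d)^2 + 1.5972*sin(d) - 30.5619)*cos(d)/(0.0121*sin(d)^4 - 0.8866*sin(d)^3 + 16.1903*sin(d)^2 + 1.8538*sin(d) + 0.0529)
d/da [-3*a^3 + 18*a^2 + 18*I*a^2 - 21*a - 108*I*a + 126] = -9*a^2 + 36*a*(1 + I) - 21 - 108*I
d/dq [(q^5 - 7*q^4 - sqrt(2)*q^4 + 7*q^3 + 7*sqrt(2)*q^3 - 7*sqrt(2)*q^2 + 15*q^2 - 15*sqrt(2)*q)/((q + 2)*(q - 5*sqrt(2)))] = (3*q^6 - 22*sqrt(2)*q^5 - 6*q^5 - 5*q^4 + 56*sqrt(2)*q^4 - 32*q^3 + 238*sqrt(2)*q^3 - 284*sqrt(2)*q^2 - 320*q^2 - 300*sqrt(2)*q + 280*q + 300)/(q^4 - 10*sqrt(2)*q^3 + 4*q^3 - 40*sqrt(2)*q^2 + 54*q^2 - 40*sqrt(2)*q + 200*q + 200)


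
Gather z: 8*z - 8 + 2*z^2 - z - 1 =2*z^2 + 7*z - 9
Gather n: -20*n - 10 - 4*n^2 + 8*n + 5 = -4*n^2 - 12*n - 5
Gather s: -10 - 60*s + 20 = 10 - 60*s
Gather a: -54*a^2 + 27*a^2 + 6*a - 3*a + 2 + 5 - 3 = -27*a^2 + 3*a + 4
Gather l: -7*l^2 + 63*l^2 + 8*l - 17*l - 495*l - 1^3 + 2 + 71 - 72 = 56*l^2 - 504*l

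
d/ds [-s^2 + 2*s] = 2 - 2*s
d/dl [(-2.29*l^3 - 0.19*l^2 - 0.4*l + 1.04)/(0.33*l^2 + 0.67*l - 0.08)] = (-0.7557*l^4 - 3.0686*l^3 + 0.5543*l^2 - 0.656*l - 0.6648)/(0.1089*l^4 + 0.4422*l^3 + 0.3961*l^2 - 0.1072*l + 0.0064)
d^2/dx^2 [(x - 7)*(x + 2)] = 2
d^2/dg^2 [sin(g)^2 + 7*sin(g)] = -7*sin(g) + 2*cos(2*g)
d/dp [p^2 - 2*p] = 2*p - 2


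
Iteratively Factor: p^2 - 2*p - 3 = (p + 1)*(p - 3)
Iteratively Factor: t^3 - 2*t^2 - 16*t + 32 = (t + 4)*(t^2 - 6*t + 8) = (t - 4)*(t + 4)*(t - 2)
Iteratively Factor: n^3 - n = (n - 1)*(n^2 + n) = (n - 1)*(n + 1)*(n)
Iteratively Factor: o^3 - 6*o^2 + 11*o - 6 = (o - 1)*(o^2 - 5*o + 6) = (o - 3)*(o - 1)*(o - 2)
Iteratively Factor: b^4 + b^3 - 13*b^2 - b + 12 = (b + 4)*(b^3 - 3*b^2 - b + 3) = (b - 1)*(b + 4)*(b^2 - 2*b - 3) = (b - 3)*(b - 1)*(b + 4)*(b + 1)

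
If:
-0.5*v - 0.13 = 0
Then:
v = -0.26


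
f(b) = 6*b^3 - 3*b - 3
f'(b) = 18*b^2 - 3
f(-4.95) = -715.87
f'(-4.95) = 438.04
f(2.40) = 72.74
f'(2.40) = 100.68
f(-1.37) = -14.32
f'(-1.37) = 30.78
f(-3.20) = -190.01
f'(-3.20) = 181.32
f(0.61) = -3.47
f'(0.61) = 3.70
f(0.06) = -3.18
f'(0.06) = -2.94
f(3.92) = 346.66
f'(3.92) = 273.60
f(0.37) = -3.81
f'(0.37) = -0.54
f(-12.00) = -10335.00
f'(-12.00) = 2589.00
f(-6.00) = -1281.00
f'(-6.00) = 645.00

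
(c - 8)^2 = c^2 - 16*c + 64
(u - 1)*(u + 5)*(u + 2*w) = u^3 + 2*u^2*w + 4*u^2 + 8*u*w - 5*u - 10*w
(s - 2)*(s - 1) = s^2 - 3*s + 2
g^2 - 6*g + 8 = (g - 4)*(g - 2)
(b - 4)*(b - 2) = b^2 - 6*b + 8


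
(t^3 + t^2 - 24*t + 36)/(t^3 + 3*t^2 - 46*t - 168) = (t^2 - 5*t + 6)/(t^2 - 3*t - 28)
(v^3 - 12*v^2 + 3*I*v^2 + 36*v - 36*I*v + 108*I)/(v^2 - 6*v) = v - 6 + 3*I - 18*I/v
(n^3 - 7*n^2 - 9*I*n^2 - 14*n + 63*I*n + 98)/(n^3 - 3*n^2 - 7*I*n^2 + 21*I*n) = (n^2 - n*(7 + 2*I) + 14*I)/(n*(n - 3))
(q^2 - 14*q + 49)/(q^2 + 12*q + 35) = (q^2 - 14*q + 49)/(q^2 + 12*q + 35)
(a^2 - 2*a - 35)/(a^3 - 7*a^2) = (a + 5)/a^2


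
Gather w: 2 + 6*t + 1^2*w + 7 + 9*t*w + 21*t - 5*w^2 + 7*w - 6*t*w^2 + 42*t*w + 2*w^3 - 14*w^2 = 27*t + 2*w^3 + w^2*(-6*t - 19) + w*(51*t + 8) + 9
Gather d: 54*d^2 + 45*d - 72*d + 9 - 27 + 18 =54*d^2 - 27*d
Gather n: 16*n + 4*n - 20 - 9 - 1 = 20*n - 30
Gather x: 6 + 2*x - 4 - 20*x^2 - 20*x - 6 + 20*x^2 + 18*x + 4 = 0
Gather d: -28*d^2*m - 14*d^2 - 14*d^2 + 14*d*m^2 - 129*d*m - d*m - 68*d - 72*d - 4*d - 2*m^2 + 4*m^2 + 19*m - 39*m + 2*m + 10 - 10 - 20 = d^2*(-28*m - 28) + d*(14*m^2 - 130*m - 144) + 2*m^2 - 18*m - 20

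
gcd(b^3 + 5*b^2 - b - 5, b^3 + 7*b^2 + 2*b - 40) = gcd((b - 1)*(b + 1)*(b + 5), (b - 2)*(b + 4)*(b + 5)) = b + 5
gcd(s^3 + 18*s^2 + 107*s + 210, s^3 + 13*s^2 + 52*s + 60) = s^2 + 11*s + 30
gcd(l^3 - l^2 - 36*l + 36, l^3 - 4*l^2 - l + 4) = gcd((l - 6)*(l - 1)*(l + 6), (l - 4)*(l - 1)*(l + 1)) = l - 1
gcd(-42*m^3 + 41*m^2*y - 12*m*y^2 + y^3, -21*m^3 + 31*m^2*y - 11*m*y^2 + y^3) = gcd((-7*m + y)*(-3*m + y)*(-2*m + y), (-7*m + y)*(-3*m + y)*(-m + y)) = 21*m^2 - 10*m*y + y^2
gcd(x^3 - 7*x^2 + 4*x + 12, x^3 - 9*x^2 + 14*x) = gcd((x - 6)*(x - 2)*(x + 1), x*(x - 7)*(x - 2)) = x - 2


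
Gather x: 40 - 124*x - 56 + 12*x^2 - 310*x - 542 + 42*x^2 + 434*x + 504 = 54*x^2 - 54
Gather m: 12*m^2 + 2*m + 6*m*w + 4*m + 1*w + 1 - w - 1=12*m^2 + m*(6*w + 6)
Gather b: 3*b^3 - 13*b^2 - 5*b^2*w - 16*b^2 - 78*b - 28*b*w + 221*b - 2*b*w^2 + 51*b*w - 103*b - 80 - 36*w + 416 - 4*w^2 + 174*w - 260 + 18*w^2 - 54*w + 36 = 3*b^3 + b^2*(-5*w - 29) + b*(-2*w^2 + 23*w + 40) + 14*w^2 + 84*w + 112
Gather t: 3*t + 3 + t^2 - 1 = t^2 + 3*t + 2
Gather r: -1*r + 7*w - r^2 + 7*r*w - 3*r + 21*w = -r^2 + r*(7*w - 4) + 28*w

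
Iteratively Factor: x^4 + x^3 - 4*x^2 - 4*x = (x + 2)*(x^3 - x^2 - 2*x) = (x - 2)*(x + 2)*(x^2 + x) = (x - 2)*(x + 1)*(x + 2)*(x)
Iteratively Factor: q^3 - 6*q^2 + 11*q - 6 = (q - 2)*(q^2 - 4*q + 3) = (q - 3)*(q - 2)*(q - 1)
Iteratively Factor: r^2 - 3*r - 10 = (r + 2)*(r - 5)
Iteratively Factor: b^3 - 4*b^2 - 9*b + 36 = (b - 3)*(b^2 - b - 12) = (b - 4)*(b - 3)*(b + 3)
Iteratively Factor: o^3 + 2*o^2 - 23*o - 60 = (o + 3)*(o^2 - o - 20) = (o + 3)*(o + 4)*(o - 5)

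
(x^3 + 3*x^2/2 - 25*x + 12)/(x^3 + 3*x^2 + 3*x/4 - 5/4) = 2*(x^2 + 2*x - 24)/(2*x^2 + 7*x + 5)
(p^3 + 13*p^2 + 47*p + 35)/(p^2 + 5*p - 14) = (p^2 + 6*p + 5)/(p - 2)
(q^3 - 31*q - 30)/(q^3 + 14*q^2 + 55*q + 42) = (q^2 - q - 30)/(q^2 + 13*q + 42)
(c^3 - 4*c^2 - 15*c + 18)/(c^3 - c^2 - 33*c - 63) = (c^2 - 7*c + 6)/(c^2 - 4*c - 21)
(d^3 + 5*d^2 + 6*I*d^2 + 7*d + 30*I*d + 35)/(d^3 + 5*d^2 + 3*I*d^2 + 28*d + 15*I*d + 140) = (d - I)/(d - 4*I)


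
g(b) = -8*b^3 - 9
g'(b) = -24*b^2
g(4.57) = -772.55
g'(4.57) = -501.24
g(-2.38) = 98.85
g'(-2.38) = -135.95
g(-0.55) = -7.67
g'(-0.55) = -7.26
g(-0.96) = -1.92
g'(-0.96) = -22.12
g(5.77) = -1545.80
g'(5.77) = -799.03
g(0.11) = -9.01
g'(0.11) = -0.29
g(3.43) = -331.83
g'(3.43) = -282.36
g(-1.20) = 4.82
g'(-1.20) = -34.56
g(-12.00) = 13815.00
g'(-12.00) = -3456.00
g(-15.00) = 26991.00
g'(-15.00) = -5400.00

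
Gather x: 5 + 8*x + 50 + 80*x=88*x + 55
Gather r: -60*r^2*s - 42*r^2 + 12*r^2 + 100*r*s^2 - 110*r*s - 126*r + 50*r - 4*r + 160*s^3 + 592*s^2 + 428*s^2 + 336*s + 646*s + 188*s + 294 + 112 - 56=r^2*(-60*s - 30) + r*(100*s^2 - 110*s - 80) + 160*s^3 + 1020*s^2 + 1170*s + 350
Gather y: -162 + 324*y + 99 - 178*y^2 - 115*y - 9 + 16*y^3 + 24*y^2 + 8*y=16*y^3 - 154*y^2 + 217*y - 72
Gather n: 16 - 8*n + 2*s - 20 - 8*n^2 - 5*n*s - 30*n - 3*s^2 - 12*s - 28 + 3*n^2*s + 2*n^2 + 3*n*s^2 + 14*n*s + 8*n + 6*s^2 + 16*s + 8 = n^2*(3*s - 6) + n*(3*s^2 + 9*s - 30) + 3*s^2 + 6*s - 24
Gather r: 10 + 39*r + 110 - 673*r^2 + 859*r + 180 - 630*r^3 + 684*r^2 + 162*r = -630*r^3 + 11*r^2 + 1060*r + 300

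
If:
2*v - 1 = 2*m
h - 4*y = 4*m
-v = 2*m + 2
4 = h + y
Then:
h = 38/15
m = -5/6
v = -1/3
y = 22/15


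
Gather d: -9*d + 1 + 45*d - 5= 36*d - 4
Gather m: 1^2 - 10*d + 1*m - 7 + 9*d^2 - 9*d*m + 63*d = 9*d^2 + 53*d + m*(1 - 9*d) - 6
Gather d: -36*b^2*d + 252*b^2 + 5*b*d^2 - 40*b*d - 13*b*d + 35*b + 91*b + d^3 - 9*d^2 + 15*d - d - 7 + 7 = 252*b^2 + 126*b + d^3 + d^2*(5*b - 9) + d*(-36*b^2 - 53*b + 14)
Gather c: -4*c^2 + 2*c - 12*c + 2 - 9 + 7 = -4*c^2 - 10*c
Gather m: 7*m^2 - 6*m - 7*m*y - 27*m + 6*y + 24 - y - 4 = 7*m^2 + m*(-7*y - 33) + 5*y + 20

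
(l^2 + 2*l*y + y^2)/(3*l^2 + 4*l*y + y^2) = (l + y)/(3*l + y)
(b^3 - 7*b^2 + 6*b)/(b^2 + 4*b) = (b^2 - 7*b + 6)/(b + 4)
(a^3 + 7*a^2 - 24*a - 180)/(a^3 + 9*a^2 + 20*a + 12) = (a^2 + a - 30)/(a^2 + 3*a + 2)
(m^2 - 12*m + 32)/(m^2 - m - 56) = (m - 4)/(m + 7)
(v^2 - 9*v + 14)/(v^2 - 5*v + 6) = (v - 7)/(v - 3)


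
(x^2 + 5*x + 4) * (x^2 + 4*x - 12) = x^4 + 9*x^3 + 12*x^2 - 44*x - 48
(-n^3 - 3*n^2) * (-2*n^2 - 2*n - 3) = 2*n^5 + 8*n^4 + 9*n^3 + 9*n^2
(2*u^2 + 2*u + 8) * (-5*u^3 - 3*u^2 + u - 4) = -10*u^5 - 16*u^4 - 44*u^3 - 30*u^2 - 32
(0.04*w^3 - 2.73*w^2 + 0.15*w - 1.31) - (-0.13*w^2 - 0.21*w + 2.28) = 0.04*w^3 - 2.6*w^2 + 0.36*w - 3.59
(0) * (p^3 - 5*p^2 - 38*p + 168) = 0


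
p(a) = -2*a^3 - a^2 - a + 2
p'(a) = -6*a^2 - 2*a - 1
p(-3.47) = 76.99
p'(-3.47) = -66.31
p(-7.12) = 680.31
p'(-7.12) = -290.93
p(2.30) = -29.92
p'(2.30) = -37.34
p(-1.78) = 11.89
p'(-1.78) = -16.45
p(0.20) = 1.74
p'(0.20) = -1.64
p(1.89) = -16.96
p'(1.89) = -26.21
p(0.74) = -0.10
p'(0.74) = -5.77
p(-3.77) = 98.72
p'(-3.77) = -78.74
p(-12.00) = 3326.00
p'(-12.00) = -841.00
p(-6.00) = 404.00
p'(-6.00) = -205.00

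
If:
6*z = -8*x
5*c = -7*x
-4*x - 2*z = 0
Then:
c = 0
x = 0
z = 0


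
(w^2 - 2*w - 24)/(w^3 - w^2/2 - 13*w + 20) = 2*(w - 6)/(2*w^2 - 9*w + 10)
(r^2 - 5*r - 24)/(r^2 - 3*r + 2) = (r^2 - 5*r - 24)/(r^2 - 3*r + 2)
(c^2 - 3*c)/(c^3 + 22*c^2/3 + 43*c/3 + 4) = 3*c*(c - 3)/(3*c^3 + 22*c^2 + 43*c + 12)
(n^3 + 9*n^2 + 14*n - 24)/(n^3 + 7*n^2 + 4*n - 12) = (n + 4)/(n + 2)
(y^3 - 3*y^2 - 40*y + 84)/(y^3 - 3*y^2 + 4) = (y^2 - y - 42)/(y^2 - y - 2)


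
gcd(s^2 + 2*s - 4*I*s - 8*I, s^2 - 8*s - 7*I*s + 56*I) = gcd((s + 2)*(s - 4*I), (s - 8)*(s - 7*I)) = 1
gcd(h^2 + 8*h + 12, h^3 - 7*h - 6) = h + 2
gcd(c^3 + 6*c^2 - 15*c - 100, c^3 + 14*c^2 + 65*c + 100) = c^2 + 10*c + 25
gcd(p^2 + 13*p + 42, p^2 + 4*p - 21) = p + 7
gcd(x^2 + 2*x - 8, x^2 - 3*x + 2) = x - 2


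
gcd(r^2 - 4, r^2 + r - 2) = r + 2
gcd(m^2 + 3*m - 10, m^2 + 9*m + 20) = m + 5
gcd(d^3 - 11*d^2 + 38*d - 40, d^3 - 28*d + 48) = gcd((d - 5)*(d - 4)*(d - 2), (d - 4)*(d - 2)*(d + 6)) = d^2 - 6*d + 8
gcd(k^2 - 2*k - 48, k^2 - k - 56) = k - 8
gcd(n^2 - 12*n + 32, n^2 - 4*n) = n - 4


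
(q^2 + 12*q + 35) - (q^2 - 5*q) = 17*q + 35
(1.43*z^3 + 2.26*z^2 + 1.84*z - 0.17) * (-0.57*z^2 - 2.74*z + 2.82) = -0.8151*z^5 - 5.2064*z^4 - 3.2086*z^3 + 1.4285*z^2 + 5.6546*z - 0.4794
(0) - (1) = -1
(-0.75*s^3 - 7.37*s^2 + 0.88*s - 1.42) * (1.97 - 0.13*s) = 0.0975*s^4 - 0.5194*s^3 - 14.6333*s^2 + 1.9182*s - 2.7974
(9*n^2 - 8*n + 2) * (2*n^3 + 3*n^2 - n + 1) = 18*n^5 + 11*n^4 - 29*n^3 + 23*n^2 - 10*n + 2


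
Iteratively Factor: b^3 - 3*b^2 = (b)*(b^2 - 3*b) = b*(b - 3)*(b)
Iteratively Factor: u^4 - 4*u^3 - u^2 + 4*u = (u - 4)*(u^3 - u) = (u - 4)*(u - 1)*(u^2 + u) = (u - 4)*(u - 1)*(u + 1)*(u)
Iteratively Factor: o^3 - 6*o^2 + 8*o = (o - 4)*(o^2 - 2*o) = o*(o - 4)*(o - 2)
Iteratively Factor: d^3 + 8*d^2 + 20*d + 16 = (d + 2)*(d^2 + 6*d + 8) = (d + 2)*(d + 4)*(d + 2)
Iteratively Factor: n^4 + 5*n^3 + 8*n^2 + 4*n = (n + 1)*(n^3 + 4*n^2 + 4*n) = (n + 1)*(n + 2)*(n^2 + 2*n) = n*(n + 1)*(n + 2)*(n + 2)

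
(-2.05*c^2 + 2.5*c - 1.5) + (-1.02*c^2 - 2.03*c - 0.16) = -3.07*c^2 + 0.47*c - 1.66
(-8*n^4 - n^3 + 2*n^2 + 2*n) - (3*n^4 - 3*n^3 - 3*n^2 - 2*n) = -11*n^4 + 2*n^3 + 5*n^2 + 4*n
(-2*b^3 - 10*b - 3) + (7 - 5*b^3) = -7*b^3 - 10*b + 4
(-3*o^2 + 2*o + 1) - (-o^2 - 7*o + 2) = -2*o^2 + 9*o - 1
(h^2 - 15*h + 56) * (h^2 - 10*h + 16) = h^4 - 25*h^3 + 222*h^2 - 800*h + 896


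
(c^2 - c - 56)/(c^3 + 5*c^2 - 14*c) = (c - 8)/(c*(c - 2))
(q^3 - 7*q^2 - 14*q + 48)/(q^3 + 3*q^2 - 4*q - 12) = (q - 8)/(q + 2)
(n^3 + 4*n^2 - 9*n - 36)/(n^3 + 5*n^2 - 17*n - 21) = (n^2 + 7*n + 12)/(n^2 + 8*n + 7)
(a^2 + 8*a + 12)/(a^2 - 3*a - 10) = (a + 6)/(a - 5)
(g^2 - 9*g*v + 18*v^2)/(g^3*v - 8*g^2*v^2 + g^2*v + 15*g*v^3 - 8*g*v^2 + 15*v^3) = (-g + 6*v)/(v*(-g^2 + 5*g*v - g + 5*v))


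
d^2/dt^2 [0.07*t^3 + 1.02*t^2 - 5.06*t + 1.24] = 0.42*t + 2.04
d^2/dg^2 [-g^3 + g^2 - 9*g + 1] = 2 - 6*g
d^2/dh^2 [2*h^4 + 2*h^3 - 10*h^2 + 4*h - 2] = 24*h^2 + 12*h - 20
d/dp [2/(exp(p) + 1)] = -1/(2*cosh(p/2)^2)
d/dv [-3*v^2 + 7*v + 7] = 7 - 6*v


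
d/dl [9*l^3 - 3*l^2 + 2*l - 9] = 27*l^2 - 6*l + 2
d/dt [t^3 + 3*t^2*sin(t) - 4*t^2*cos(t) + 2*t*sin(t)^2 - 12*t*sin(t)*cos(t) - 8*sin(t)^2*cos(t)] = 4*t^2*sin(t) + 3*t^2*cos(t) + 3*t^2 + 6*t*sin(t) + 2*t*sin(2*t) - 8*t*cos(t) - 12*t*cos(2*t) + 2*sin(t) - 6*sin(2*t) - 6*sin(3*t) - cos(2*t) + 1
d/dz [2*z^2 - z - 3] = 4*z - 1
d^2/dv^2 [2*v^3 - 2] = 12*v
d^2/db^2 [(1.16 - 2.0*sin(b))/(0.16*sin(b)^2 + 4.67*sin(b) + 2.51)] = (0.0511999999999999*sin(b)^5 - 1.613184*sin(b)^4 - 7.521856*sin(b)^3 - 46.700124*sin(b)^2 + 36.217084*sin(b) + 96.551736)/(0.16*sin(b)^2 + 4.67*sin(b) + 2.51)^3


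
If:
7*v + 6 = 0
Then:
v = -6/7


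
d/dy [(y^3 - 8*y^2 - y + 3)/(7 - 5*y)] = (-10*y^3 + 61*y^2 - 112*y + 8)/(25*y^2 - 70*y + 49)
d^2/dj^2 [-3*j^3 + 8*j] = -18*j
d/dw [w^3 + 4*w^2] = w*(3*w + 8)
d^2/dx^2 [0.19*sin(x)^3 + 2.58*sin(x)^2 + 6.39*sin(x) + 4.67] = -6.5325*sin(x) + 0.4275*sin(3*x) + 5.16*cos(2*x)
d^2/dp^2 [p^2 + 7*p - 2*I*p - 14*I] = 2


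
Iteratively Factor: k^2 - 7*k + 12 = (k - 3)*(k - 4)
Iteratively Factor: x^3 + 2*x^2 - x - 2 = (x + 1)*(x^2 + x - 2) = (x - 1)*(x + 1)*(x + 2)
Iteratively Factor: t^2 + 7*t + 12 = (t + 3)*(t + 4)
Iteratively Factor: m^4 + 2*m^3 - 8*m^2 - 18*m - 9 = (m + 1)*(m^3 + m^2 - 9*m - 9) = (m - 3)*(m + 1)*(m^2 + 4*m + 3) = (m - 3)*(m + 1)*(m + 3)*(m + 1)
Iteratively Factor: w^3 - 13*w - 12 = (w - 4)*(w^2 + 4*w + 3) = (w - 4)*(w + 1)*(w + 3)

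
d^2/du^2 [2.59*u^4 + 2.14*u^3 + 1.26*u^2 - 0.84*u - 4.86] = 31.08*u^2 + 12.84*u + 2.52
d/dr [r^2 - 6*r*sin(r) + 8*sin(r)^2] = -6*r*cos(r) + 2*r - 6*sin(r) + 8*sin(2*r)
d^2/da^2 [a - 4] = 0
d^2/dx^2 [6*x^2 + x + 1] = 12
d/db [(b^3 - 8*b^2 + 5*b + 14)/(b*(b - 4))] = (b^4 - 8*b^3 + 27*b^2 - 28*b + 56)/(b^2*(b^2 - 8*b + 16))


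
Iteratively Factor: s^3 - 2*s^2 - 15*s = (s + 3)*(s^2 - 5*s) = (s - 5)*(s + 3)*(s)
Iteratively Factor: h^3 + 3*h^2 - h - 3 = (h - 1)*(h^2 + 4*h + 3) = (h - 1)*(h + 3)*(h + 1)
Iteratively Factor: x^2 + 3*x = (x)*(x + 3)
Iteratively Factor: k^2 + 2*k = (k + 2)*(k)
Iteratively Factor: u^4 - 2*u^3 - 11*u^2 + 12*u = (u)*(u^3 - 2*u^2 - 11*u + 12) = u*(u - 1)*(u^2 - u - 12) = u*(u - 4)*(u - 1)*(u + 3)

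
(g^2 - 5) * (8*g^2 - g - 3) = 8*g^4 - g^3 - 43*g^2 + 5*g + 15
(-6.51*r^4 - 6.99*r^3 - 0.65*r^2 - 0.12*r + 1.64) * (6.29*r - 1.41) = -40.9479*r^5 - 34.788*r^4 + 5.7674*r^3 + 0.1617*r^2 + 10.4848*r - 2.3124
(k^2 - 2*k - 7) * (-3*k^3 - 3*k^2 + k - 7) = -3*k^5 + 3*k^4 + 28*k^3 + 12*k^2 + 7*k + 49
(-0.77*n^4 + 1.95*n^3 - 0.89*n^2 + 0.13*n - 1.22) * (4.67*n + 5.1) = -3.5959*n^5 + 5.1795*n^4 + 5.7887*n^3 - 3.9319*n^2 - 5.0344*n - 6.222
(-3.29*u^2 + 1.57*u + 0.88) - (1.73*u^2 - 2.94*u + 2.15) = -5.02*u^2 + 4.51*u - 1.27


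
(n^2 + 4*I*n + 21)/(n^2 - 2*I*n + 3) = (n + 7*I)/(n + I)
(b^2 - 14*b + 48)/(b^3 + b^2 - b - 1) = (b^2 - 14*b + 48)/(b^3 + b^2 - b - 1)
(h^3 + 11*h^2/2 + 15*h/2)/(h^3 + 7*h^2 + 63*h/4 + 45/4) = 2*h/(2*h + 3)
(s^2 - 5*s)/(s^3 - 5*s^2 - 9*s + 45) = s/(s^2 - 9)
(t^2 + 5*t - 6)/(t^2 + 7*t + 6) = (t - 1)/(t + 1)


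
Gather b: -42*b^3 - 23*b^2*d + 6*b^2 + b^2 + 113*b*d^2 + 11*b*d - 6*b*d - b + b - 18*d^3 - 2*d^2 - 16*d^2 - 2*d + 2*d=-42*b^3 + b^2*(7 - 23*d) + b*(113*d^2 + 5*d) - 18*d^3 - 18*d^2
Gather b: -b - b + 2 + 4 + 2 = 8 - 2*b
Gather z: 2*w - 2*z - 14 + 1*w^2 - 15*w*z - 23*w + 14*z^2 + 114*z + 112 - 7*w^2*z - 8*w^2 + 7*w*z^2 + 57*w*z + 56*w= -7*w^2 + 35*w + z^2*(7*w + 14) + z*(-7*w^2 + 42*w + 112) + 98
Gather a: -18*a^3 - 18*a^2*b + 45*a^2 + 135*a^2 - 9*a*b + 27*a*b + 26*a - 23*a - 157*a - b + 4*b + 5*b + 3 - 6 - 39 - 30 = -18*a^3 + a^2*(180 - 18*b) + a*(18*b - 154) + 8*b - 72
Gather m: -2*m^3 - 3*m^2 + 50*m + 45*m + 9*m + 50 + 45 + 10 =-2*m^3 - 3*m^2 + 104*m + 105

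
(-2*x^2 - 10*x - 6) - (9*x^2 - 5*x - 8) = -11*x^2 - 5*x + 2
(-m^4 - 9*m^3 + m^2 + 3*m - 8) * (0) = 0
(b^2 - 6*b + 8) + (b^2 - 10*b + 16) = 2*b^2 - 16*b + 24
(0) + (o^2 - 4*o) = o^2 - 4*o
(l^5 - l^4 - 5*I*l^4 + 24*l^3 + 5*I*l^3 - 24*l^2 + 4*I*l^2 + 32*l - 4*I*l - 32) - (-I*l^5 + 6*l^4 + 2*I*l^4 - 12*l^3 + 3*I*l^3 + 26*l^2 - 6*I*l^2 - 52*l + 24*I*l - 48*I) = l^5 + I*l^5 - 7*l^4 - 7*I*l^4 + 36*l^3 + 2*I*l^3 - 50*l^2 + 10*I*l^2 + 84*l - 28*I*l - 32 + 48*I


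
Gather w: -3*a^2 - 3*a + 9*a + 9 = -3*a^2 + 6*a + 9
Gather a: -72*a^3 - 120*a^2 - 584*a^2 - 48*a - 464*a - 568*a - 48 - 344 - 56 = -72*a^3 - 704*a^2 - 1080*a - 448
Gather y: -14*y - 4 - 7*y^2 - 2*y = -7*y^2 - 16*y - 4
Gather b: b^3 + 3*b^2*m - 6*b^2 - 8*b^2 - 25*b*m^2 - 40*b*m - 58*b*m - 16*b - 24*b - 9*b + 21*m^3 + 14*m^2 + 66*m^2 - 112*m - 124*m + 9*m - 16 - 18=b^3 + b^2*(3*m - 14) + b*(-25*m^2 - 98*m - 49) + 21*m^3 + 80*m^2 - 227*m - 34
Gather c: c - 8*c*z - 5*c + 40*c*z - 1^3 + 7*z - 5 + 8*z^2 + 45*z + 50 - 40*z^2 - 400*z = c*(32*z - 4) - 32*z^2 - 348*z + 44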